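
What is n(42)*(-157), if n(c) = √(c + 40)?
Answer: -157*√82 ≈ -1421.7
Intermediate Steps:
n(c) = √(40 + c)
n(42)*(-157) = √(40 + 42)*(-157) = √82*(-157) = -157*√82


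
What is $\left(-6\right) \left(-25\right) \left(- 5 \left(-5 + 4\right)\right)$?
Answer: $750$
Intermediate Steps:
$\left(-6\right) \left(-25\right) \left(- 5 \left(-5 + 4\right)\right) = 150 \left(\left(-5\right) \left(-1\right)\right) = 150 \cdot 5 = 750$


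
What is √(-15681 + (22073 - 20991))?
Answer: I*√14599 ≈ 120.83*I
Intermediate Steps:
√(-15681 + (22073 - 20991)) = √(-15681 + 1082) = √(-14599) = I*√14599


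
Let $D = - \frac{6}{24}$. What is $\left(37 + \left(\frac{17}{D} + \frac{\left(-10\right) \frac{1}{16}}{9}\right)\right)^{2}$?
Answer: $\frac{5004169}{5184} \approx 965.31$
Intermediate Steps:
$D = - \frac{1}{4}$ ($D = \left(-6\right) \frac{1}{24} = - \frac{1}{4} \approx -0.25$)
$\left(37 + \left(\frac{17}{D} + \frac{\left(-10\right) \frac{1}{16}}{9}\right)\right)^{2} = \left(37 + \left(\frac{17}{- \frac{1}{4}} + \frac{\left(-10\right) \frac{1}{16}}{9}\right)\right)^{2} = \left(37 + \left(17 \left(-4\right) + \left(-10\right) \frac{1}{16} \cdot \frac{1}{9}\right)\right)^{2} = \left(37 - \frac{4901}{72}\right)^{2} = \left(- \frac{2237}{72}\right)^{2} = \frac{5004169}{5184}$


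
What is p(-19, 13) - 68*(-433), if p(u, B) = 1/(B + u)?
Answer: 176663/6 ≈ 29444.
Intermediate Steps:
p(-19, 13) - 68*(-433) = 1/(13 - 19) - 68*(-433) = 1/(-6) + 29444 = -⅙ + 29444 = 176663/6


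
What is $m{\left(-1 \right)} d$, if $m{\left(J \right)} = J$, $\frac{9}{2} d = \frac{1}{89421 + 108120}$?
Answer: $- \frac{2}{1777869} \approx -1.1249 \cdot 10^{-6}$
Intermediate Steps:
$d = \frac{2}{1777869}$ ($d = \frac{2}{9 \left(89421 + 108120\right)} = \frac{2}{9 \cdot 197541} = \frac{2}{9} \cdot \frac{1}{197541} = \frac{2}{1777869} \approx 1.1249 \cdot 10^{-6}$)
$m{\left(-1 \right)} d = \left(-1\right) \frac{2}{1777869} = - \frac{2}{1777869}$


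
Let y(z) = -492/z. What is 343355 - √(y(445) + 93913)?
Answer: 343355 - √18596902885/445 ≈ 3.4305e+5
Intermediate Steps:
343355 - √(y(445) + 93913) = 343355 - √(-492/445 + 93913) = 343355 - √(41790793/445) = 343355 - √18596902885/445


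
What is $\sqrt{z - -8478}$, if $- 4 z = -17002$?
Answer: $\frac{\sqrt{50914}}{2} \approx 112.82$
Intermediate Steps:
$z = \frac{8501}{2}$ ($z = \left(- \frac{1}{4}\right) \left(-17002\right) = \frac{8501}{2} \approx 4250.5$)
$\sqrt{z - -8478} = \sqrt{\frac{8501}{2} - -8478} = \sqrt{\frac{8501}{2} + 8478} = \sqrt{\frac{25457}{2}} = \frac{\sqrt{50914}}{2}$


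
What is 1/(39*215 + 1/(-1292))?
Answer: 1292/10833419 ≈ 0.00011926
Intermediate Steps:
1/(39*215 + 1/(-1292)) = 1/(8385 - 1/1292) = 1/(10833419/1292) = 1292/10833419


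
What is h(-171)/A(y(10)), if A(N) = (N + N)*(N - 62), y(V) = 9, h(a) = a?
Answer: 19/106 ≈ 0.17925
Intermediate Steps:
A(N) = 2*N*(-62 + N) (A(N) = (2*N)*(-62 + N) = 2*N*(-62 + N))
h(-171)/A(y(10)) = -171*1/(18*(-62 + 9)) = -171/(2*9*(-53)) = -171/(-954) = -171*(-1/954) = 19/106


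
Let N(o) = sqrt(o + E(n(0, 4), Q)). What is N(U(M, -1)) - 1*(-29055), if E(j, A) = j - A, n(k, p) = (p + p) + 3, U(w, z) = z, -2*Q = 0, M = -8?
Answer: 29055 + sqrt(10) ≈ 29058.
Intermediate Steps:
Q = 0 (Q = -1/2*0 = 0)
n(k, p) = 3 + 2*p (n(k, p) = 2*p + 3 = 3 + 2*p)
N(o) = sqrt(11 + o) (N(o) = sqrt(o + ((3 + 2*4) - 1*0)) = sqrt(o + ((3 + 8) + 0)) = sqrt(o + (11 + 0)) = sqrt(o + 11) = sqrt(11 + o))
N(U(M, -1)) - 1*(-29055) = sqrt(11 - 1) - 1*(-29055) = sqrt(10) + 29055 = 29055 + sqrt(10)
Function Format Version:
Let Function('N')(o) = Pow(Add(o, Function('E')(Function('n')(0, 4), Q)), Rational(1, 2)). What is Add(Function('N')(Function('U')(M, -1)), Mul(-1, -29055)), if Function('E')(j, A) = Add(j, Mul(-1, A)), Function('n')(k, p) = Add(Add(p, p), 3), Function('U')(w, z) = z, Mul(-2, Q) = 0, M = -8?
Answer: Add(29055, Pow(10, Rational(1, 2))) ≈ 29058.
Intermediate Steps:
Q = 0 (Q = Mul(Rational(-1, 2), 0) = 0)
Function('n')(k, p) = Add(3, Mul(2, p)) (Function('n')(k, p) = Add(Mul(2, p), 3) = Add(3, Mul(2, p)))
Function('N')(o) = Pow(Add(11, o), Rational(1, 2)) (Function('N')(o) = Pow(Add(o, Add(Add(3, Mul(2, 4)), Mul(-1, 0))), Rational(1, 2)) = Pow(Add(o, Add(Add(3, 8), 0)), Rational(1, 2)) = Pow(Add(o, Add(11, 0)), Rational(1, 2)) = Pow(Add(o, 11), Rational(1, 2)) = Pow(Add(11, o), Rational(1, 2)))
Add(Function('N')(Function('U')(M, -1)), Mul(-1, -29055)) = Add(Pow(Add(11, -1), Rational(1, 2)), Mul(-1, -29055)) = Add(Pow(10, Rational(1, 2)), 29055) = Add(29055, Pow(10, Rational(1, 2)))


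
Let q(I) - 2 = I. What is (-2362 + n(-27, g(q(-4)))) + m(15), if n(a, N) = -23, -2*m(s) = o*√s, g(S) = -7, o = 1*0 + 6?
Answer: -2385 - 3*√15 ≈ -2396.6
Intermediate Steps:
q(I) = 2 + I
o = 6 (o = 0 + 6 = 6)
m(s) = -3*√s
(-2362 + n(-27, g(q(-4)))) + m(15) = (-2362 - 23) - 3*√15 = -2385 - 3*√15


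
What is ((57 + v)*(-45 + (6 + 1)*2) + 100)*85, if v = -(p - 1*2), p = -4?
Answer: -157505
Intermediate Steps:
v = 6 (v = -(-4 - 1*2) = -(-4 - 2) = -1*(-6) = 6)
((57 + v)*(-45 + (6 + 1)*2) + 100)*85 = ((57 + 6)*(-45 + (6 + 1)*2) + 100)*85 = (63*(-45 + 7*2) + 100)*85 = (63*(-45 + 14) + 100)*85 = (63*(-31) + 100)*85 = (-1953 + 100)*85 = -1853*85 = -157505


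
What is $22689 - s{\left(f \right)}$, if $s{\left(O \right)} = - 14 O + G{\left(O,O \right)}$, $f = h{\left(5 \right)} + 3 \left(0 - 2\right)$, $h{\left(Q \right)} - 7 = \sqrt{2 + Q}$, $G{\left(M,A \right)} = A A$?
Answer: $22695 + 12 \sqrt{7} \approx 22727.0$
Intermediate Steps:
$G{\left(M,A \right)} = A^{2}$
$h{\left(Q \right)} = 7 + \sqrt{2 + Q}$
$f = 1 + \sqrt{7}$ ($f = \left(7 + \sqrt{2 + 5}\right) + 3 \left(0 - 2\right) = \left(7 + \sqrt{7}\right) + 3 \left(0 - 2\right) = \left(7 + \sqrt{7}\right) + 3 \left(-2\right) = \left(7 + \sqrt{7}\right) - 6 = 1 + \sqrt{7} \approx 3.6458$)
$s{\left(O \right)} = O^{2} - 14 O$ ($s{\left(O \right)} = - 14 O + O^{2} = O^{2} - 14 O$)
$22689 - s{\left(f \right)} = 22689 - \left(1 + \sqrt{7}\right) \left(-14 + \left(1 + \sqrt{7}\right)\right) = 22689 - \left(1 + \sqrt{7}\right) \left(-13 + \sqrt{7}\right)$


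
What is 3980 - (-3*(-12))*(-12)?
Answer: 4412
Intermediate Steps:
3980 - (-3*(-12))*(-12) = 3980 - 36*(-12) = 3980 - 1*(-432) = 3980 + 432 = 4412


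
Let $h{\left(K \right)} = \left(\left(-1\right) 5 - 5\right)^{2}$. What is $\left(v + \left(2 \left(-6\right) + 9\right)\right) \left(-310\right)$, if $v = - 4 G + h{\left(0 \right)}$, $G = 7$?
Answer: $-21390$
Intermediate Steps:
$h{\left(K \right)} = 100$ ($h{\left(K \right)} = \left(-5 - 5\right)^{2} = \left(-10\right)^{2} = 100$)
$v = 72$ ($v = \left(-4\right) 7 + 100 = -28 + 100 = 72$)
$\left(v + \left(2 \left(-6\right) + 9\right)\right) \left(-310\right) = \left(72 + \left(2 \left(-6\right) + 9\right)\right) \left(-310\right) = \left(72 + \left(-12 + 9\right)\right) \left(-310\right) = \left(72 - 3\right) \left(-310\right) = 69 \left(-310\right) = -21390$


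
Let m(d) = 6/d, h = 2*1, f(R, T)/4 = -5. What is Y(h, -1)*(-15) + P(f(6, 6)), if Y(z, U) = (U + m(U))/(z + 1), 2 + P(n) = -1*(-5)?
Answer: 38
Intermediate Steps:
f(R, T) = -20 (f(R, T) = 4*(-5) = -20)
P(n) = 3 (P(n) = -2 - 1*(-5) = -2 + 5 = 3)
h = 2
Y(z, U) = (U + 6/U)/(1 + z) (Y(z, U) = (U + 6/U)/(z + 1) = (U + 6/U)/(1 + z))
Y(h, -1)*(-15) + P(f(6, 6)) = ((6 + (-1)**2)/((-1)*(1 + 2)))*(-15) + 3 = -1*(6 + 1)/3*(-15) + 3 = -1*1/3*7*(-15) + 3 = -7/3*(-15) + 3 = 35 + 3 = 38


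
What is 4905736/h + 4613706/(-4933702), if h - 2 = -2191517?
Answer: -17157222709631/5406140969265 ≈ -3.1737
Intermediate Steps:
h = -2191515 (h = 2 - 2191517 = -2191515)
4905736/h + 4613706/(-4933702) = 4905736/(-2191515) + 4613706/(-4933702) = 4905736*(-1/2191515) + 4613706*(-1/4933702) = -4905736/2191515 - 2306853/2466851 = -17157222709631/5406140969265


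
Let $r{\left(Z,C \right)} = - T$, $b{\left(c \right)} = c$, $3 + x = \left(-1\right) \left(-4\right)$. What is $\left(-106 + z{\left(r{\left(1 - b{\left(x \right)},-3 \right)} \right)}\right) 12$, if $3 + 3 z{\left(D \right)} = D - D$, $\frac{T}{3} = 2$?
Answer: $-1284$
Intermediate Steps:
$T = 6$ ($T = 3 \cdot 2 = 6$)
$x = 1$ ($x = -3 - -4 = -3 + 4 = 1$)
$r{\left(Z,C \right)} = -6$ ($r{\left(Z,C \right)} = \left(-1\right) 6 = -6$)
$z{\left(D \right)} = -1$ ($z{\left(D \right)} = -1 + \frac{D - D}{3} = -1 + \frac{1}{3} \cdot 0 = -1 + 0 = -1$)
$\left(-106 + z{\left(r{\left(1 - b{\left(x \right)},-3 \right)} \right)}\right) 12 = \left(-106 - 1\right) 12 = \left(-107\right) 12 = -1284$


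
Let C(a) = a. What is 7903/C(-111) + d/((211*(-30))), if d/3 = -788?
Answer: -8293931/117105 ≈ -70.825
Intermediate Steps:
d = -2364 (d = 3*(-788) = -2364)
7903/C(-111) + d/((211*(-30))) = 7903/(-111) - 2364/(211*(-30)) = 7903*(-1/111) - 2364/(-6330) = -7903/111 - 2364*(-1/6330) = -7903/111 + 394/1055 = -8293931/117105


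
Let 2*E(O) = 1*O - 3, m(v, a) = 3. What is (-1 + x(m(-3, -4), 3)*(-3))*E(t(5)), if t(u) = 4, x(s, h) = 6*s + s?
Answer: -32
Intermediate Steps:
x(s, h) = 7*s
E(O) = -3/2 + O/2 (E(O) = (1*O - 3)/2 = (O - 3)/2 = (-3 + O)/2 = -3/2 + O/2)
(-1 + x(m(-3, -4), 3)*(-3))*E(t(5)) = (-1 + (7*3)*(-3))*(-3/2 + (½)*4) = (-1 + 21*(-3))*(-3/2 + 2) = (-1 - 63)*(½) = -64*½ = -32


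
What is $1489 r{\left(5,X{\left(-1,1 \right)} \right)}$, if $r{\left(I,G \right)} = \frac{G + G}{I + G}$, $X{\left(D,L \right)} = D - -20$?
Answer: $\frac{28291}{12} \approx 2357.6$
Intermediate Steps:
$X{\left(D,L \right)} = 20 + D$ ($X{\left(D,L \right)} = D + 20 = 20 + D$)
$r{\left(I,G \right)} = \frac{2 G}{G + I}$
$1489 r{\left(5,X{\left(-1,1 \right)} \right)} = 1489 \frac{2 \left(20 - 1\right)}{\left(20 - 1\right) + 5} = 1489 \cdot 2 \cdot 19 \frac{1}{19 + 5} = 1489 \cdot 2 \cdot 19 \cdot \frac{1}{24} = 1489 \cdot \frac{19}{12} = \frac{28291}{12}$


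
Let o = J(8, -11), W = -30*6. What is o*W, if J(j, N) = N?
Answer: 1980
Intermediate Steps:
W = -180
o = -11
o*W = -11*(-180) = 1980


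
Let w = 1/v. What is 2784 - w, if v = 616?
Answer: 1714943/616 ≈ 2784.0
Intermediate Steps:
w = 1/616 ≈ 0.0016234
2784 - w = 2784 - 1*1/616 = 2784 - 1/616 = 1714943/616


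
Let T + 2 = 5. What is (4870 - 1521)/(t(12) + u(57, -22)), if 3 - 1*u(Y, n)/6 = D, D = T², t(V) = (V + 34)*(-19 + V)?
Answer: -3349/358 ≈ -9.3548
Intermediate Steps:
T = 3 (T = -2 + 5 = 3)
t(V) = (-19 + V)*(34 + V) (t(V) = (34 + V)*(-19 + V) = (-19 + V)*(34 + V))
D = 9 (D = 3² = 9)
u(Y, n) = -36 (u(Y, n) = 18 - 6*9 = 18 - 54 = -36)
(4870 - 1521)/(t(12) + u(57, -22)) = (4870 - 1521)/((-646 + 12² + 15*12) - 36) = 3349/((-646 + 144 + 180) - 36) = 3349/(-322 - 36) = 3349/(-358) = 3349*(-1/358) = -3349/358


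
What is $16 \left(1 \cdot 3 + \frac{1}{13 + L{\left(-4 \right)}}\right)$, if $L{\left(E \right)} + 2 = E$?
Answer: $\frac{352}{7} \approx 50.286$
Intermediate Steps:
$L{\left(E \right)} = -2 + E$
$16 \left(1 \cdot 3 + \frac{1}{13 + L{\left(-4 \right)}}\right) = 16 \left(1 \cdot 3 + \frac{1}{13 - 6}\right) = 16 \left(3 + \frac{1}{13 - 6}\right) = 16 \left(3 + \frac{1}{7}\right) = 16 \cdot \frac{22}{7} = \frac{352}{7}$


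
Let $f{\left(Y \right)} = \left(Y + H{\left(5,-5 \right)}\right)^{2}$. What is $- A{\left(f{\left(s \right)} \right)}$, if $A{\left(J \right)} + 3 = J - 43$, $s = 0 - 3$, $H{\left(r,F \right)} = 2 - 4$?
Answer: $21$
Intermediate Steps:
$H{\left(r,F \right)} = -2$
$s = -3$ ($s = 0 - 3 = -3$)
$f{\left(Y \right)} = \left(-2 + Y\right)^{2}$ ($f{\left(Y \right)} = \left(Y - 2\right)^{2} = \left(-2 + Y\right)^{2}$)
$A{\left(J \right)} = -46 + J$ ($A{\left(J \right)} = -3 + \left(J - 43\right) = -3 + \left(-43 + J\right) = -46 + J$)
$- A{\left(f{\left(s \right)} \right)} = - (-46 + \left(-2 - 3\right)^{2}) = - (-46 + \left(-5\right)^{2}) = - (-46 + 25) = \left(-1\right) \left(-21\right) = 21$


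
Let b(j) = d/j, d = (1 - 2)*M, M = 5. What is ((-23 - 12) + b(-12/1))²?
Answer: 172225/144 ≈ 1196.0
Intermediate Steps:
d = -5 (d = (1 - 2)*5 = -1*5 = -5)
b(j) = -5/j
((-23 - 12) + b(-12/1))² = ((-23 - 12) - 5/((-12/1)))² = (-35 - 5/((-12/1)))² = (-35 - 5/((-12*1)))² = (-35 - 5/(-12))² = (-35 - 5*(-1/12))² = (-35 + 5/12)² = (-415/12)² = 172225/144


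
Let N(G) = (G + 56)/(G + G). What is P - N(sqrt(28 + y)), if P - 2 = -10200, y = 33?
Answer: -20397/2 - 28*sqrt(61)/61 ≈ -10202.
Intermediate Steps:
P = -10198 (P = 2 - 10200 = -10198)
N(G) = (56 + G)/(2*G) (N(G) = (56 + G)/((2*G)) = (56 + G)*(1/(2*G)) = (56 + G)/(2*G))
P - N(sqrt(28 + y)) = -10198 - (56 + sqrt(28 + 33))/(2*(sqrt(28 + 33))) = -10198 - (56 + sqrt(61))/(2*(sqrt(61))) = -10198 - sqrt(61)/61*(56 + sqrt(61))/2 = -10198 - sqrt(61)*(56 + sqrt(61))/122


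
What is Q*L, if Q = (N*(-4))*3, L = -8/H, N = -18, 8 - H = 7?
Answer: -1728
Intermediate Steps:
H = 1 (H = 8 - 1*7 = 8 - 7 = 1)
L = -8 (L = -8/1 = -8*1 = -8)
Q = 216 (Q = -18*(-4)*3 = 72*3 = 216)
Q*L = 216*(-8) = -1728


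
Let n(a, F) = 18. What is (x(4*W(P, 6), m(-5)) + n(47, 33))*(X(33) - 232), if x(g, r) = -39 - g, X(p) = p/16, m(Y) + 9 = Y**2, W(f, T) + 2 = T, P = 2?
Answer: 136123/16 ≈ 8507.7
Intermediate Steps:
W(f, T) = -2 + T
m(Y) = -9 + Y**2
X(p) = p/16 (X(p) = p*(1/16) = p/16)
(x(4*W(P, 6), m(-5)) + n(47, 33))*(X(33) - 232) = ((-39 - 4*(-2 + 6)) + 18)*((1/16)*33 - 232) = ((-39 - 4*4) + 18)*(33/16 - 232) = ((-39 - 1*16) + 18)*(-3679/16) = ((-39 - 16) + 18)*(-3679/16) = (-55 + 18)*(-3679/16) = -37*(-3679/16) = 136123/16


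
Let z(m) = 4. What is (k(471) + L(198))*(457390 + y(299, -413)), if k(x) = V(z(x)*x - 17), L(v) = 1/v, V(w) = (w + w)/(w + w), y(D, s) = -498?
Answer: 45460754/99 ≈ 4.5920e+5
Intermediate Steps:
V(w) = 1 (V(w) = (2*w)/((2*w)) = (2*w)*(1/(2*w)) = 1)
k(x) = 1
(k(471) + L(198))*(457390 + y(299, -413)) = (1 + 1/198)*(457390 - 498) = (1 + 1/198)*456892 = (199/198)*456892 = 45460754/99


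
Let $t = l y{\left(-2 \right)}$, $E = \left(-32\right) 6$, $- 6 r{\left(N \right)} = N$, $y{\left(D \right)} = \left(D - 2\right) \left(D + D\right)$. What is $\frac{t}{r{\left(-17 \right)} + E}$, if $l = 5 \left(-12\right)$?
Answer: $\frac{1152}{227} \approx 5.0749$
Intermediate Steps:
$l = -60$
$y{\left(D \right)} = 2 D \left(-2 + D\right)$ ($y{\left(D \right)} = \left(-2 + D\right) 2 D = 2 D \left(-2 + D\right)$)
$r{\left(N \right)} = - \frac{N}{6}$
$E = -192$
$t = -960$ ($t = - 60 \cdot 2 \left(-2\right) \left(-2 - 2\right) = - 60 \cdot 2 \left(-2\right) \left(-4\right) = \left(-60\right) 16 = -960$)
$\frac{t}{r{\left(-17 \right)} + E} = - \frac{960}{\left(- \frac{1}{6}\right) \left(-17\right) - 192} = - \frac{960}{\frac{17}{6} - 192} = - \frac{960}{- \frac{1135}{6}} = \left(-960\right) \left(- \frac{6}{1135}\right) = \frac{1152}{227}$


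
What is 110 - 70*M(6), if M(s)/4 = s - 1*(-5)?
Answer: -2970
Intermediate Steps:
M(s) = 20 + 4*s (M(s) = 4*(s - 1*(-5)) = 4*(s + 5) = 4*(5 + s) = 20 + 4*s)
110 - 70*M(6) = 110 - 70*(20 + 4*6) = 110 - 70*(20 + 24) = 110 - 70*44 = 110 - 3080 = -2970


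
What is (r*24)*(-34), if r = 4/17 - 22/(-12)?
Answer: -1688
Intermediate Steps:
r = 211/102 (r = 4*(1/17) - 22*(-1/12) = 4/17 + 11/6 = 211/102 ≈ 2.0686)
(r*24)*(-34) = ((211/102)*24)*(-34) = (844/17)*(-34) = -1688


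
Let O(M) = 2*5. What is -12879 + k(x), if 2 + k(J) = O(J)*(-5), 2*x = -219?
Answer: -12931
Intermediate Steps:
O(M) = 10
x = -219/2 (x = (1/2)*(-219) = -219/2 ≈ -109.50)
k(J) = -52 (k(J) = -2 + 10*(-5) = -2 - 50 = -52)
-12879 + k(x) = -12879 - 52 = -12931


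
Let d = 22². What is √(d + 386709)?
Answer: √387193 ≈ 622.25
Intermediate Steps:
d = 484
√(d + 386709) = √(484 + 386709) = √387193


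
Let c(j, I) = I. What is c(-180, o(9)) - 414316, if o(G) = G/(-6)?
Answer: -828635/2 ≈ -4.1432e+5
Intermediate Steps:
o(G) = -G/6 (o(G) = G*(-1/6) = -G/6)
c(-180, o(9)) - 414316 = -1/6*9 - 414316 = -3/2 - 414316 = -828635/2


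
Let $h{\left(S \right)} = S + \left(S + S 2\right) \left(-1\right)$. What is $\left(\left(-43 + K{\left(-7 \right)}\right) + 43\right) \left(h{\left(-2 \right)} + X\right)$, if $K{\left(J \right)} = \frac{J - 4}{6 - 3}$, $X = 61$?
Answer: $- \frac{715}{3} \approx -238.33$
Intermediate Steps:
$K{\left(J \right)} = - \frac{4}{3} + \frac{J}{3}$ ($K{\left(J \right)} = \frac{-4 + J}{3} = \left(-4 + J\right) \frac{1}{3} = - \frac{4}{3} + \frac{J}{3}$)
$h{\left(S \right)} = - 2 S$ ($h{\left(S \right)} = S + \left(S + 2 S\right) \left(-1\right) = S + 3 S \left(-1\right) = S - 3 S = - 2 S$)
$\left(\left(-43 + K{\left(-7 \right)}\right) + 43\right) \left(h{\left(-2 \right)} + X\right) = \left(\left(-43 + \left(- \frac{4}{3} + \frac{1}{3} \left(-7\right)\right)\right) + 43\right) \left(\left(-2\right) \left(-2\right) + 61\right) = \left(\left(-43 - \frac{11}{3}\right) + 43\right) \left(4 + 61\right) = \left(\left(-43 - \frac{11}{3}\right) + 43\right) 65 = \left(- \frac{140}{3} + 43\right) 65 = \left(- \frac{11}{3}\right) 65 = - \frac{715}{3}$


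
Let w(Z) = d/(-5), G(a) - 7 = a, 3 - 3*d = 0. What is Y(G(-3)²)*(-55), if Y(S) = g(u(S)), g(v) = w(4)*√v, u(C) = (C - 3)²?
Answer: 143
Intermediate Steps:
d = 1 (d = 1 - ⅓*0 = 1 + 0 = 1)
G(a) = 7 + a
u(C) = (-3 + C)²
w(Z) = -⅕ (w(Z) = 1/(-5) = 1*(-⅕) = -⅕)
g(v) = -√v/5
Y(S) = -√((-3 + S)²)/5
Y(G(-3)²)*(-55) = -(-⅗ + (7 - 3)²/5)*(-55) = -√((-3 + 4²)²)/5*(-55) = -√((-3 + 16)²)/5*(-55) = -√(13²)/5*(-55) = -√169/5*(-55) = -⅕*13*(-55) = -13/5*(-55) = 143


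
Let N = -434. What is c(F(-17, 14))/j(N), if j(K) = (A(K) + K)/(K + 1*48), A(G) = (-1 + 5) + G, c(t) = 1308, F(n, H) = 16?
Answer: 21037/36 ≈ 584.36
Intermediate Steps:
A(G) = 4 + G
j(K) = (4 + 2*K)/(48 + K) (j(K) = ((4 + K) + K)/(K + 1*48) = (4 + 2*K)/(K + 48) = (4 + 2*K)/(48 + K))
c(F(-17, 14))/j(N) = 1308/((2*(2 - 434)/(48 - 434))) = 1308/((2*(-432)/(-386))) = 1308/((2*(-1/386)*(-432))) = 1308/(432/193) = 1308*(193/432) = 21037/36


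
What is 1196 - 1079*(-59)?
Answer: 64857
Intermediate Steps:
1196 - 1079*(-59) = 1196 + 63661 = 64857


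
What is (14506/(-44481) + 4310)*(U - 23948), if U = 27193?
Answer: 622061969980/44481 ≈ 1.3985e+7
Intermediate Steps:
(14506/(-44481) + 4310)*(U - 23948) = (14506/(-44481) + 4310)*(27193 - 23948) = (14506*(-1/44481) + 4310)*3245 = (-14506/44481 + 4310)*3245 = (191698604/44481)*3245 = 622061969980/44481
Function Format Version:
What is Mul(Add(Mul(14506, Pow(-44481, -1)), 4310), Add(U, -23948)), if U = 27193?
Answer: Rational(622061969980, 44481) ≈ 1.3985e+7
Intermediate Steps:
Mul(Add(Mul(14506, Pow(-44481, -1)), 4310), Add(U, -23948)) = Mul(Add(Mul(14506, Pow(-44481, -1)), 4310), Add(27193, -23948)) = Mul(Add(Mul(14506, Rational(-1, 44481)), 4310), 3245) = Mul(Add(Rational(-14506, 44481), 4310), 3245) = Mul(Rational(191698604, 44481), 3245) = Rational(622061969980, 44481)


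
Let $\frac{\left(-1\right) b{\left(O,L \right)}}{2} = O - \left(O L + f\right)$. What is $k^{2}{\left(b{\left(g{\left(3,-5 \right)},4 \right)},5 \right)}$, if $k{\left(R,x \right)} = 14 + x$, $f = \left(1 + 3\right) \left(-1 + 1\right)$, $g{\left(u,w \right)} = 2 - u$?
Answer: $361$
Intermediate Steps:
$f = 0$ ($f = 4 \cdot 0 = 0$)
$b{\left(O,L \right)} = - 2 O + 2 L O$ ($b{\left(O,L \right)} = - 2 \left(O - \left(O L + 0\right)\right) = - 2 \left(O - \left(L O + 0\right)\right) = - 2 \left(O - L O\right) = - 2 O + 2 L O$)
$k^{2}{\left(b{\left(g{\left(3,-5 \right)},4 \right)},5 \right)} = \left(14 + 5\right)^{2} = 19^{2} = 361$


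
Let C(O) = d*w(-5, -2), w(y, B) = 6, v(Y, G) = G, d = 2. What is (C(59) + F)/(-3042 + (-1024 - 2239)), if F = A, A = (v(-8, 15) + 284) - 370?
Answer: 59/6305 ≈ 0.0093576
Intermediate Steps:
C(O) = 12 (C(O) = 2*6 = 12)
A = -71 (A = (15 + 284) - 370 = 299 - 370 = -71)
F = -71
(C(59) + F)/(-3042 + (-1024 - 2239)) = (12 - 71)/(-3042 + (-1024 - 2239)) = -59/(-3042 - 3263) = -59/(-6305) = -59*(-1/6305) = 59/6305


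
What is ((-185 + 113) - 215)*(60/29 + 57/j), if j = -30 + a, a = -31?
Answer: -576009/1769 ≈ -325.61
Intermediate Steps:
j = -61 (j = -30 - 31 = -61)
((-185 + 113) - 215)*(60/29 + 57/j) = ((-185 + 113) - 215)*(60/29 + 57/(-61)) = (-72 - 215)*(60*(1/29) + 57*(-1/61)) = -287*(60/29 - 57/61) = -287*2007/1769 = -576009/1769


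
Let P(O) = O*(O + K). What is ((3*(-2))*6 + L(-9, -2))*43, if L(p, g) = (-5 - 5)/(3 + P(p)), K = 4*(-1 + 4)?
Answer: -18361/12 ≈ -1530.1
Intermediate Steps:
K = 12 (K = 4*3 = 12)
P(O) = O*(12 + O) (P(O) = O*(O + 12) = O*(12 + O))
L(p, g) = -10/(3 + p*(12 + p)) (L(p, g) = (-5 - 5)/(3 + p*(12 + p)) = -10/(3 + p*(12 + p)))
((3*(-2))*6 + L(-9, -2))*43 = ((3*(-2))*6 - 10/(3 - 9*(12 - 9)))*43 = (-6*6 - 10/(3 - 9*3))*43 = (-36 - 10/(3 - 27))*43 = (-36 - 10/(-24))*43 = (-36 - 10*(-1/24))*43 = (-36 + 5/12)*43 = -427/12*43 = -18361/12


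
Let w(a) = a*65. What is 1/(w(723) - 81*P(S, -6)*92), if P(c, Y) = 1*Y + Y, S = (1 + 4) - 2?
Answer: 1/136419 ≈ 7.3304e-6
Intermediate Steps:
w(a) = 65*a
S = 3 (S = 5 - 2 = 3)
P(c, Y) = 2*Y (P(c, Y) = Y + Y = 2*Y)
1/(w(723) - 81*P(S, -6)*92) = 1/(65*723 - 162*(-6)*92) = 1/(46995 - 81*(-12)*92) = 1/(46995 + 972*92) = 1/(46995 + 89424) = 1/136419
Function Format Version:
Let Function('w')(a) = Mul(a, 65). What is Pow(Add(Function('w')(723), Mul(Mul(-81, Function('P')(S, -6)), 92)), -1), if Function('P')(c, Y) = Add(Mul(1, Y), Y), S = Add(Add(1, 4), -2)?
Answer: Rational(1, 136419) ≈ 7.3304e-6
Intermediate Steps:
Function('w')(a) = Mul(65, a)
S = 3 (S = Add(5, -2) = 3)
Function('P')(c, Y) = Mul(2, Y) (Function('P')(c, Y) = Add(Y, Y) = Mul(2, Y))
Pow(Add(Function('w')(723), Mul(Mul(-81, Function('P')(S, -6)), 92)), -1) = Pow(Add(Mul(65, 723), Mul(Mul(-81, Mul(2, -6)), 92)), -1) = Pow(Add(46995, Mul(Mul(-81, -12), 92)), -1) = Pow(Add(46995, Mul(972, 92)), -1) = Pow(Add(46995, 89424), -1) = Pow(136419, -1) = Rational(1, 136419)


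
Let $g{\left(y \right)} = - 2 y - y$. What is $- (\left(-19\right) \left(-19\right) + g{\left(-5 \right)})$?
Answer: $-376$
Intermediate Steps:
$g{\left(y \right)} = - 3 y$
$- (\left(-19\right) \left(-19\right) + g{\left(-5 \right)}) = - (\left(-19\right) \left(-19\right) - -15) = - (361 + 15) = \left(-1\right) 376 = -376$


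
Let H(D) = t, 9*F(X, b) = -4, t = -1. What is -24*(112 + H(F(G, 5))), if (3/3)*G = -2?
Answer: -2664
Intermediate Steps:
G = -2
F(X, b) = -4/9 (F(X, b) = (1/9)*(-4) = -4/9)
H(D) = -1
-24*(112 + H(F(G, 5))) = -24*(112 - 1) = -24*111 = -2664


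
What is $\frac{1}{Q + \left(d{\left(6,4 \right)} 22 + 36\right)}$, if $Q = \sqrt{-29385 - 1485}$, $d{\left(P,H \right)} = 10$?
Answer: $\frac{128}{48203} - \frac{21 i \sqrt{70}}{96406} \approx 0.0026554 - 0.0018225 i$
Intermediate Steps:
$Q = 21 i \sqrt{70}$ ($Q = \sqrt{-29385 - 1485} = \sqrt{-30870} = 21 i \sqrt{70} \approx 175.7 i$)
$\frac{1}{Q + \left(d{\left(6,4 \right)} 22 + 36\right)} = \frac{1}{21 i \sqrt{70} + \left(10 \cdot 22 + 36\right)} = \frac{1}{21 i \sqrt{70} + \left(220 + 36\right)} = \frac{1}{21 i \sqrt{70} + 256} = \frac{1}{256 + 21 i \sqrt{70}}$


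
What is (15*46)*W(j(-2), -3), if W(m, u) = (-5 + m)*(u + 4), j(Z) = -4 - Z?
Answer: -4830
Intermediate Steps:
W(m, u) = (-5 + m)*(4 + u)
(15*46)*W(j(-2), -3) = (15*46)*(-20 - 5*(-3) + 4*(-4 - 1*(-2)) + (-4 - 1*(-2))*(-3)) = 690*(-20 + 15 + 4*(-4 + 2) + (-4 + 2)*(-3)) = 690*(-20 + 15 + 4*(-2) - 2*(-3)) = 690*(-20 + 15 - 8 + 6) = 690*(-7) = -4830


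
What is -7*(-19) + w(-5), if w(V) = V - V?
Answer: 133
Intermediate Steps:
w(V) = 0
-7*(-19) + w(-5) = -7*(-19) + 0 = 133 + 0 = 133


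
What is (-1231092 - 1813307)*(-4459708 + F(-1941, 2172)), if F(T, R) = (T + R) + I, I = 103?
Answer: 13576113746226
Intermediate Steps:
F(T, R) = 103 + R + T (F(T, R) = (T + R) + 103 = (R + T) + 103 = 103 + R + T)
(-1231092 - 1813307)*(-4459708 + F(-1941, 2172)) = (-1231092 - 1813307)*(-4459708 + (103 + 2172 - 1941)) = -3044399*(-4459708 + 334) = -3044399*(-4459374) = 13576113746226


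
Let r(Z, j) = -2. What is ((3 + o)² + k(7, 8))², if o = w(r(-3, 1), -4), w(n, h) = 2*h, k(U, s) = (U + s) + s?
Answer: 2304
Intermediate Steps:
k(U, s) = U + 2*s
o = -8 (o = 2*(-4) = -8)
((3 + o)² + k(7, 8))² = ((3 - 8)² + (7 + 2*8))² = ((-5)² + (7 + 16))² = (25 + 23)² = 48² = 2304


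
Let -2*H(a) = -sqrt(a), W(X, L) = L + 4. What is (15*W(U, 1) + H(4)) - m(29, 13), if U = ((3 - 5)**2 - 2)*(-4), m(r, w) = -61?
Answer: 137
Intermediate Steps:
U = -8 (U = ((-2)**2 - 2)*(-4) = (4 - 2)*(-4) = 2*(-4) = -8)
W(X, L) = 4 + L
H(a) = sqrt(a)/2 (H(a) = -(-1)*sqrt(a)/2 = sqrt(a)/2)
(15*W(U, 1) + H(4)) - m(29, 13) = (15*(4 + 1) + sqrt(4)/2) - 1*(-61) = (15*5 + (1/2)*2) + 61 = (75 + 1) + 61 = 76 + 61 = 137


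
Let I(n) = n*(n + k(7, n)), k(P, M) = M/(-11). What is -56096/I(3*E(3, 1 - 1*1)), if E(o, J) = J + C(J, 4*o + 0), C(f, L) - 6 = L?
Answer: -77132/3645 ≈ -21.161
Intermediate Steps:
C(f, L) = 6 + L
k(P, M) = -M/11 (k(P, M) = M*(-1/11) = -M/11)
E(o, J) = 6 + J + 4*o (E(o, J) = J + (6 + (4*o + 0)) = J + (6 + 4*o) = 6 + J + 4*o)
I(n) = 10*n²/11 (I(n) = n*(n - n/11) = n*(10*n/11) = 10*n²/11)
-56096/I(3*E(3, 1 - 1*1)) = -56096*11/(90*(6 + (1 - 1*1) + 4*3)²) = -56096*11/(90*(6 + (1 - 1) + 12)²) = -56096*11/(90*(6 + 0 + 12)²) = -56096/(10*(3*18)²/11) = -56096/((10/11)*54²) = -56096/((10/11)*2916) = -56096/29160/11 = -56096*11/29160 = -77132/3645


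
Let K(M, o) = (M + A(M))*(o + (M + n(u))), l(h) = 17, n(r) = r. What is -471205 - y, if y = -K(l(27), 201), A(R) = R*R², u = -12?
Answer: 544375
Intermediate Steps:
A(R) = R³
K(M, o) = (M + M³)*(-12 + M + o) (K(M, o) = (M + M³)*(o + (M - 12)) = (M + M³)*(o + (-12 + M)) = (M + M³)*(-12 + M + o))
y = -1015580 (y = -17*(-12 + 17 + 201 + 17³ - 12*17² + 201*17²) = -17*(-12 + 17 + 201 + 4913 - 12*289 + 201*289) = -17*(-12 + 17 + 201 + 4913 - 3468 + 58089) = -17*59740 = -1*1015580 = -1015580)
-471205 - y = -471205 - 1*(-1015580) = -471205 + 1015580 = 544375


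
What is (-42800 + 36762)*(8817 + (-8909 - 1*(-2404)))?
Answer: -13959856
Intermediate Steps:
(-42800 + 36762)*(8817 + (-8909 - 1*(-2404))) = -6038*(8817 + (-8909 + 2404)) = -6038*(8817 - 6505) = -6038*2312 = -13959856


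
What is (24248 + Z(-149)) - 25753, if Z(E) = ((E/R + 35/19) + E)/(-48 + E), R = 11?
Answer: -61931778/41173 ≈ -1504.2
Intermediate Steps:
Z(E) = (35/19 + 12*E/11)/(-48 + E) (Z(E) = ((E/11 + 35/19) + E)/(-48 + E) = ((35/19 + E/11) + E)/(-48 + E) = (35/19 + 12*E/11)/(-48 + E))
(24248 + Z(-149)) - 25753 = (24248 + (385 + 228*(-149))/(209*(-48 - 149))) - 25753 = (24248 + (1/209)*(385 - 33972)/(-197)) - 25753 = (24248 + (1/209)*(-1/197)*(-33587)) - 25753 = (24248 + 33587/41173) - 25753 = 998396491/41173 - 25753 = -61931778/41173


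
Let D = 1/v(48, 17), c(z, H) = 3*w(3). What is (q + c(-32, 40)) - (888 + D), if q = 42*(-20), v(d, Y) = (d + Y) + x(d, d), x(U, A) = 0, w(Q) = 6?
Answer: -111151/65 ≈ -1710.0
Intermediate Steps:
v(d, Y) = Y + d (v(d, Y) = (d + Y) + 0 = (Y + d) + 0 = Y + d)
c(z, H) = 18 (c(z, H) = 3*6 = 18)
q = -840
D = 1/65 (D = 1/(17 + 48) = 1/65 ≈ 0.015385)
(q + c(-32, 40)) - (888 + D) = (-840 + 18) - (888 + 1/65) = -822 - 1*57721/65 = -822 - 57721/65 = -111151/65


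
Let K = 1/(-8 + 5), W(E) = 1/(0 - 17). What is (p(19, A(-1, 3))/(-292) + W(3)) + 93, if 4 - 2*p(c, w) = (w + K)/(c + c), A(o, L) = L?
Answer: 6573904/70737 ≈ 92.934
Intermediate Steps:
W(E) = -1/17 (W(E) = 1/(-17) = -1/17)
K = -1/3 (K = 1/(-3) = -1/3 ≈ -0.33333)
p(c, w) = 2 - (-1/3 + w)/(4*c) (p(c, w) = 2 - (w - 1/3)/(2*(c + c)) = 2 - (-1/3 + w)/(2*(2*c)) = 2 - (-1/3 + w)*1/(2*c)/2 = 2 - (-1/3 + w)/(4*c))
(p(19, A(-1, 3))/(-292) + W(3)) + 93 = (((1/12)*(1 - 3*3 + 24*19)/19)/(-292) - 1/17) + 93 = (((1/12)*(1/19)*(1 - 9 + 456))*(-1/292) - 1/17) + 93 = (((1/12)*(1/19)*448)*(-1/292) - 1/17) + 93 = ((112/57)*(-1/292) - 1/17) + 93 = (-28/4161 - 1/17) + 93 = -4637/70737 + 93 = 6573904/70737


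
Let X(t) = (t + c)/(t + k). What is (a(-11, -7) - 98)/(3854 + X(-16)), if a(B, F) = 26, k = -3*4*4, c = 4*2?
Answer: -576/30833 ≈ -0.018681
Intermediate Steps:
c = 8
k = -48 (k = -12*4 = -48)
X(t) = (8 + t)/(-48 + t) (X(t) = (t + 8)/(t - 48) = (8 + t)/(-48 + t))
(a(-11, -7) - 98)/(3854 + X(-16)) = (26 - 98)/(3854 + (8 - 16)/(-48 - 16)) = -72/(3854 - 8/(-64)) = -72/(3854 - 1/64*(-8)) = -72/(3854 + ⅛) = -72/30833/8 = -72*8/30833 = -576/30833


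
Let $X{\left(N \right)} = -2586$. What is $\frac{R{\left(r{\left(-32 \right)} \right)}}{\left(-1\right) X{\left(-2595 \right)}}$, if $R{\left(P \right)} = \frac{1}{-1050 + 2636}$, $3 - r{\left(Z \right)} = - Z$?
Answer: $\frac{1}{4101396} \approx 2.4382 \cdot 10^{-7}$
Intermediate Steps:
$r{\left(Z \right)} = 3 + Z$ ($r{\left(Z \right)} = 3 - - Z = 3 + Z$)
$R{\left(P \right)} = \frac{1}{1586}$
$\frac{R{\left(r{\left(-32 \right)} \right)}}{\left(-1\right) X{\left(-2595 \right)}} = \frac{1}{1586 \left(\left(-1\right) \left(-2586\right)\right)} = \frac{1}{1586 \cdot 2586} = \frac{1}{1586} \cdot \frac{1}{2586} = \frac{1}{4101396}$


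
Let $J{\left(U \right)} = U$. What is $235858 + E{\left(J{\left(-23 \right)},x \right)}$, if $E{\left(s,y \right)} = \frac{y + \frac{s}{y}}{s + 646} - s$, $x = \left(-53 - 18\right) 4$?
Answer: $\frac{5962116637}{25276} \approx 2.3588 \cdot 10^{5}$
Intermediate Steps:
$x = -284$ ($x = \left(-53 - 18\right) 4 = \left(-71\right) 4 = -284$)
$E{\left(s,y \right)} = - s + \frac{y + \frac{s}{y}}{646 + s}$ ($E{\left(s,y \right)} = \frac{y + \frac{s}{y}}{646 + s} - s = - s + \frac{y + \frac{s}{y}}{646 + s}$)
$235858 + E{\left(J{\left(-23 \right)},x \right)} = 235858 + \frac{-23 + \left(-284\right)^{2} - - 284 \left(-23\right)^{2} - \left(-14858\right) \left(-284\right)}{\left(-284\right) \left(646 - 23\right)} = 235858 - \frac{-23 + 80656 - \left(-284\right) 529 - 4219672}{284 \cdot 623} = 235858 - \frac{-23 + 80656 + 150236 - 4219672}{176932} = 235858 - \frac{1}{176932} \left(-3988803\right) = 235858 + \frac{569829}{25276} = \frac{5962116637}{25276}$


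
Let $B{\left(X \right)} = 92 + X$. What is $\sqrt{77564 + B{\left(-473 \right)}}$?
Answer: $\sqrt{77183} \approx 277.82$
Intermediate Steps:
$\sqrt{77564 + B{\left(-473 \right)}} = \sqrt{77564 + \left(92 - 473\right)} = \sqrt{77564 - 381} = \sqrt{77183}$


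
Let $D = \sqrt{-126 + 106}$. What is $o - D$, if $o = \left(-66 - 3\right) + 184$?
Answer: $115 - 2 i \sqrt{5} \approx 115.0 - 4.4721 i$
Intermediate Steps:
$D = 2 i \sqrt{5}$ ($D = \sqrt{-20} = 2 i \sqrt{5} \approx 4.4721 i$)
$o = 115$ ($o = -69 + 184 = 115$)
$o - D = 115 - 2 i \sqrt{5}$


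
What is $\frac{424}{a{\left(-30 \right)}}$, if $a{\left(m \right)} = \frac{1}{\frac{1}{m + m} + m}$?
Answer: $- \frac{190906}{15} \approx -12727.0$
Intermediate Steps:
$a{\left(m \right)} = \frac{1}{m + \frac{1}{2 m}}$ ($a{\left(m \right)} = \frac{1}{\frac{1}{2 m} + m} = \frac{1}{m + \frac{1}{2 m}}$)
$\frac{424}{a{\left(-30 \right)}} = \frac{424}{2 \left(-30\right) \frac{1}{1 + 2 \left(-30\right)^{2}}} = \frac{424}{2 \left(-30\right) \frac{1}{1 + 2 \cdot 900}} = \frac{424}{2 \left(-30\right) \frac{1}{1 + 1800}} = \frac{424}{2 \left(-30\right) \frac{1}{1801}} = \frac{424}{- \frac{60}{1801}} = 424 \left(- \frac{1801}{60}\right) = - \frac{190906}{15}$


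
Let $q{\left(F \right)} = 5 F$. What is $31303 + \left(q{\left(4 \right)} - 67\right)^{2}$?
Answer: $33512$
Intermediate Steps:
$31303 + \left(q{\left(4 \right)} - 67\right)^{2} = 31303 + \left(5 \cdot 4 - 67\right)^{2} = 31303 + \left(20 - 67\right)^{2} = 31303 + \left(-47\right)^{2} = 31303 + 2209 = 33512$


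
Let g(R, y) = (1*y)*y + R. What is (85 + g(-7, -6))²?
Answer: 12996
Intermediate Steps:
g(R, y) = R + y² (g(R, y) = y*y + R = y² + R = R + y²)
(85 + g(-7, -6))² = (85 + (-7 + (-6)²))² = (85 + (-7 + 36))² = (85 + 29)² = 114² = 12996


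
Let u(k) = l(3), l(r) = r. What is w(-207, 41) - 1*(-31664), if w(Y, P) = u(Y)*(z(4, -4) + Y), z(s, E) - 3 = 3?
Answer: 31061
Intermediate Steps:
z(s, E) = 6 (z(s, E) = 3 + 3 = 6)
u(k) = 3
w(Y, P) = 18 + 3*Y (w(Y, P) = 3*(6 + Y) = 18 + 3*Y)
w(-207, 41) - 1*(-31664) = (18 + 3*(-207)) - 1*(-31664) = (18 - 621) + 31664 = -603 + 31664 = 31061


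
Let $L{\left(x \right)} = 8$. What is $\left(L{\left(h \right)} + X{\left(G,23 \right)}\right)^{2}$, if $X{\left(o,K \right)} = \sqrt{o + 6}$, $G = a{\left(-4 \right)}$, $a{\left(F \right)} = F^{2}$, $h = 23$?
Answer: $\left(8 + \sqrt{22}\right)^{2} \approx 161.05$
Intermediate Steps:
$G = 16$ ($G = \left(-4\right)^{2} = 16$)
$X{\left(o,K \right)} = \sqrt{6 + o}$
$\left(L{\left(h \right)} + X{\left(G,23 \right)}\right)^{2} = \left(8 + \sqrt{6 + 16}\right)^{2} = \left(8 + \sqrt{22}\right)^{2}$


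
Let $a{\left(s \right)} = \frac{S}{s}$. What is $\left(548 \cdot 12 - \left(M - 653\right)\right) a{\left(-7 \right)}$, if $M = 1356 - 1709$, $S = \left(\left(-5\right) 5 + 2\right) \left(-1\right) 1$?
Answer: $- \frac{174386}{7} \approx -24912.0$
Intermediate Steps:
$S = 23$ ($S = \left(-25 + 2\right) \left(-1\right) 1 = \left(-23\right) \left(-1\right) 1 = 23 \cdot 1 = 23$)
$M = -353$ ($M = 1356 - 1709 = -353$)
$a{\left(s \right)} = \frac{23}{s}$
$\left(548 \cdot 12 - \left(M - 653\right)\right) a{\left(-7 \right)} = \left(548 \cdot 12 - \left(-353 - 653\right)\right) \frac{23}{-7} = \left(6576 - -1006\right) 23 \left(- \frac{1}{7}\right) = \left(6576 + 1006\right) \left(- \frac{23}{7}\right) = 7582 \left(- \frac{23}{7}\right) = - \frac{174386}{7}$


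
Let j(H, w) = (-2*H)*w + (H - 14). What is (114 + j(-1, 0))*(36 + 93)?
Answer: 12771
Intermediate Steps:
j(H, w) = -14 + H - 2*H*w (j(H, w) = -2*H*w + (-14 + H) = -14 + H - 2*H*w)
(114 + j(-1, 0))*(36 + 93) = (114 + (-14 - 1 - 2*(-1)*0))*(36 + 93) = (114 + (-14 - 1 + 0))*129 = (114 - 15)*129 = 99*129 = 12771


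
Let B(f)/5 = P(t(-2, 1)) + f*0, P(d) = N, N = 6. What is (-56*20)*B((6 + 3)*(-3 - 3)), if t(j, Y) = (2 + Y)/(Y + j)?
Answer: -33600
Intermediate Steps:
t(j, Y) = (2 + Y)/(Y + j)
P(d) = 6
B(f) = 30 (B(f) = 5*(6 + f*0) = 5*(6 + 0) = 5*6 = 30)
(-56*20)*B((6 + 3)*(-3 - 3)) = -56*20*30 = -1120*30 = -33600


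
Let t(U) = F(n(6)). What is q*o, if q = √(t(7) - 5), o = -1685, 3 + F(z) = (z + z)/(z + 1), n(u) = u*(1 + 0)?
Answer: -3370*I*√77/7 ≈ -4224.5*I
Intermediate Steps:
n(u) = u (n(u) = u*1 = u)
F(z) = -3 + 2*z/(1 + z) (F(z) = -3 + (z + z)/(z + 1) = -3 + (2*z)/(1 + z) = -3 + 2*z/(1 + z))
t(U) = -9/7 (t(U) = (-3 - 1*6)/(1 + 6) = (-3 - 6)/7 = (⅐)*(-9) = -9/7)
q = 2*I*√77/7 (q = √(-9/7 - 5) = √(-44/7) = 2*I*√77/7 ≈ 2.5071*I)
q*o = (2*I*√77/7)*(-1685) = -3370*I*√77/7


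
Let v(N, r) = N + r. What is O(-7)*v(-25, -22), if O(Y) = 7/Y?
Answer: 47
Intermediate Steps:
O(-7)*v(-25, -22) = (7/(-7))*(-25 - 22) = (7*(-1/7))*(-47) = -1*(-47) = 47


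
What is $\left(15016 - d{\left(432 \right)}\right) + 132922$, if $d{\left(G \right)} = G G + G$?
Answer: $-39118$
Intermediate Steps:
$d{\left(G \right)} = G + G^{2}$ ($d{\left(G \right)} = G^{2} + G = G + G^{2}$)
$\left(15016 - d{\left(432 \right)}\right) + 132922 = \left(15016 - 432 \left(1 + 432\right)\right) + 132922 = \left(15016 - 432 \cdot 433\right) + 132922 = \left(15016 - 187056\right) + 132922 = -172040 + 132922 = -39118$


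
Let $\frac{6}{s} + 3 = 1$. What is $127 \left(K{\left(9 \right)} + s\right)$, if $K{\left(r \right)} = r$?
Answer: $762$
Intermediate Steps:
$s = -3$ ($s = \frac{6}{-3 + 1} = \frac{6}{-2} = 6 \left(- \frac{1}{2}\right) = -3$)
$127 \left(K{\left(9 \right)} + s\right) = 127 \left(9 - 3\right) = 127 \cdot 6 = 762$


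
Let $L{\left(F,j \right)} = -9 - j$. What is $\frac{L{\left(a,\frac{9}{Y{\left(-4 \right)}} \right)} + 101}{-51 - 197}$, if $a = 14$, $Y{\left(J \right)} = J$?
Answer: $- \frac{377}{992} \approx -0.38004$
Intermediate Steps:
$\frac{L{\left(a,\frac{9}{Y{\left(-4 \right)}} \right)} + 101}{-51 - 197} = \frac{\left(-9 - \frac{9}{-4}\right) + 101}{-51 - 197} = \frac{\left(-9 - 9 \left(- \frac{1}{4}\right)\right) + 101}{-248} = \left(\left(-9 - - \frac{9}{4}\right) + 101\right) \left(- \frac{1}{248}\right) = \left(\left(-9 + \frac{9}{4}\right) + 101\right) \left(- \frac{1}{248}\right) = \left(- \frac{27}{4} + 101\right) \left(- \frac{1}{248}\right) = \frac{377}{4} \left(- \frac{1}{248}\right) = - \frac{377}{992}$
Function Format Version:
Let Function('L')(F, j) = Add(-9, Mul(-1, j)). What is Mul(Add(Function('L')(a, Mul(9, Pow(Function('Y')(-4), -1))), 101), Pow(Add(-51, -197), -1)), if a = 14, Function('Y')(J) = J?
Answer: Rational(-377, 992) ≈ -0.38004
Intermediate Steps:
Mul(Add(Function('L')(a, Mul(9, Pow(Function('Y')(-4), -1))), 101), Pow(Add(-51, -197), -1)) = Mul(Add(Add(-9, Mul(-1, Mul(9, Pow(-4, -1)))), 101), Pow(Add(-51, -197), -1)) = Mul(Add(Add(-9, Mul(-1, Mul(9, Rational(-1, 4)))), 101), Pow(-248, -1)) = Mul(Add(Add(-9, Mul(-1, Rational(-9, 4))), 101), Rational(-1, 248)) = Mul(Add(Add(-9, Rational(9, 4)), 101), Rational(-1, 248)) = Mul(Add(Rational(-27, 4), 101), Rational(-1, 248)) = Mul(Rational(377, 4), Rational(-1, 248)) = Rational(-377, 992)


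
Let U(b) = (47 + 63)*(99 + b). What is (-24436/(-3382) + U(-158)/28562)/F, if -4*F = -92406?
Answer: 337995926/1115764147713 ≈ 0.00030293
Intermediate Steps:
F = 46203/2 (F = -¼*(-92406) = 46203/2 ≈ 23102.)
U(b) = 10890 + 110*b (U(b) = 110*(99 + b) = 10890 + 110*b)
(-24436/(-3382) + U(-158)/28562)/F = (-24436/(-3382) + (10890 + 110*(-158))/28562)/(46203/2) = (-24436*(-1/3382) + (10890 - 17380)*(1/28562))*(2/46203) = (12218/1691 - 6490*1/28562)*(2/46203) = (12218/1691 - 3245/14281)*(2/46203) = (168997963/24149171)*(2/46203) = 337995926/1115764147713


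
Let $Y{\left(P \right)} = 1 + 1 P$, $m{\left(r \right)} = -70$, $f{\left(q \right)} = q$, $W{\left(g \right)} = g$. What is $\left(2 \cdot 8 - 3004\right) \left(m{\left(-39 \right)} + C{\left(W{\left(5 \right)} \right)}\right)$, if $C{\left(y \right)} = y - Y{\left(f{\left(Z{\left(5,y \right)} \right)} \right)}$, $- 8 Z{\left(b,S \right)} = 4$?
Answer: $195714$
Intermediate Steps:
$Z{\left(b,S \right)} = - \frac{1}{2}$ ($Z{\left(b,S \right)} = \left(- \frac{1}{8}\right) 4 = - \frac{1}{2}$)
$Y{\left(P \right)} = 1 + P$
$C{\left(y \right)} = - \frac{1}{2} + y$ ($C{\left(y \right)} = y - \left(1 - \frac{1}{2}\right) = y - \frac{1}{2} = - \frac{1}{2} + y$)
$\left(2 \cdot 8 - 3004\right) \left(m{\left(-39 \right)} + C{\left(W{\left(5 \right)} \right)}\right) = \left(2 \cdot 8 - 3004\right) \left(-70 + \left(- \frac{1}{2} + 5\right)\right) = \left(16 - 3004\right) \left(-70 + \frac{9}{2}\right) = \left(-2988\right) \left(- \frac{131}{2}\right) = 195714$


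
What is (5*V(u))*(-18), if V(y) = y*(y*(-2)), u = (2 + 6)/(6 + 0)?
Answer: 320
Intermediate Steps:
u = 4/3 (u = 8/6 = 8*(⅙) = 4/3 ≈ 1.3333)
V(y) = -2*y² (V(y) = y*(-2*y) = -2*y²)
(5*V(u))*(-18) = (5*(-2*(4/3)²))*(-18) = (5*(-2*16/9))*(-18) = (5*(-32/9))*(-18) = -160/9*(-18) = 320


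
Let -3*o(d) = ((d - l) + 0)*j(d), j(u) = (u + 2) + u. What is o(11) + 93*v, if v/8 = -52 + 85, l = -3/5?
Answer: 122296/5 ≈ 24459.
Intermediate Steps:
l = -3/5 (l = -3*1/5 = -3/5 ≈ -0.60000)
j(u) = 2 + 2*u (j(u) = (2 + u) + u = 2 + 2*u)
o(d) = -(2 + 2*d)*(3/5 + d)/3 (o(d) = -((d - 1*(-3/5)) + 0)*(2 + 2*d)/3 = -((d + 3/5) + 0)*(2 + 2*d)/3 = -((3/5 + d) + 0)*(2 + 2*d)/3 = -(3/5 + d)*(2 + 2*d)/3 = -(2 + 2*d)*(3/5 + d)/3)
v = 264 (v = 8*(-52 + 85) = 8*33 = 264)
o(11) + 93*v = -2*(1 + 11)*(3 + 5*11)/15 + 93*264 = -2/15*12*(3 + 55) + 24552 = -2/15*12*58 + 24552 = -464/5 + 24552 = 122296/5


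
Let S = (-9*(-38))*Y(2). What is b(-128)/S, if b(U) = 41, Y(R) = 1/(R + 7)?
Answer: 41/38 ≈ 1.0789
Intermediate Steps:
Y(R) = 1/(7 + R)
S = 38 (S = (-9*(-38))/(7 + 2) = 342/9 = 342*(⅑) = 38)
b(-128)/S = 41/38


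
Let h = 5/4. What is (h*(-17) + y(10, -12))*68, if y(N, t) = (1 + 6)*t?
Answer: -7157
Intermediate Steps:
h = 5/4 (h = 5*(¼) = 5/4 ≈ 1.2500)
y(N, t) = 7*t
(h*(-17) + y(10, -12))*68 = ((5/4)*(-17) + 7*(-12))*68 = (-85/4 - 84)*68 = -421/4*68 = -7157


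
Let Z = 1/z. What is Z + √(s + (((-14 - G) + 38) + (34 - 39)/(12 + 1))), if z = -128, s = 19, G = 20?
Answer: -1/128 + 7*√78/13 ≈ 4.7477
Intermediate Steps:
Z = -1/128 (Z = 1/(-128) = -1/128 ≈ -0.0078125)
Z + √(s + (((-14 - G) + 38) + (34 - 39)/(12 + 1))) = -1/128 + √(19 + (((-14 - 1*20) + 38) + (34 - 39)/(12 + 1))) = -1/128 + √(19 + (((-14 - 20) + 38) - 5/13)) = -1/128 + √(19 + ((-34 + 38) - 5*1/13)) = -1/128 + √(19 + (4 - 5/13)) = -1/128 + √(19 + 47/13) = -1/128 + √(294/13) = -1/128 + 7*√78/13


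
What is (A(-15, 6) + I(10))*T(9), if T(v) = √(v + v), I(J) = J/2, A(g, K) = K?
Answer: 33*√2 ≈ 46.669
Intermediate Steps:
I(J) = J/2 (I(J) = J*(½) = J/2)
T(v) = √2*√v (T(v) = √(2*v) = √2*√v)
(A(-15, 6) + I(10))*T(9) = (6 + (½)*10)*(√2*√9) = (6 + 5)*(√2*3) = 11*(3*√2) = 33*√2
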